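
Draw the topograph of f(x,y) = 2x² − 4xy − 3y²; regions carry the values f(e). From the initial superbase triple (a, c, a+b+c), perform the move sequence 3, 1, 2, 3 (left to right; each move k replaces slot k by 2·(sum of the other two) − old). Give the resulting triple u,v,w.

start (2,-3,-5) = (f(1,0),f(0,1),f(1,1))
replace slot 3: 2·(2+(-3)) − (-5) = 3 → (2,-3,3)
replace slot 1: 2·((-3)+3) − 2 = -2 → (-2,-3,3)
replace slot 2: 2·((-2)+3) − (-3) = 5 → (-2,5,3)
replace slot 3: 2·((-2)+5) − 3 = 3 → (-2,5,3)

-2,5,3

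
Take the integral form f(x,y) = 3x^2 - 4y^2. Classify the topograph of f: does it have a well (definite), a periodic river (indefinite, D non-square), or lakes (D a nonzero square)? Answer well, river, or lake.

D = b²−4ac = 0² − 4·3·(-4) = 48
D > 0 non-square ⇒ indefinite ⇒ periodic river

river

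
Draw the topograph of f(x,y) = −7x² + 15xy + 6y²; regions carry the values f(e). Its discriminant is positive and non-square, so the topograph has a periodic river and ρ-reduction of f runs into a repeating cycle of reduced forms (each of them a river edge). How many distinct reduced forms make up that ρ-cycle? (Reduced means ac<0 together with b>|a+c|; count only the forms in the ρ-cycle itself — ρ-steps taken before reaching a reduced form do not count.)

D = 393, ⌊√D⌋ = 19
river: ρ → (6,9,-13)
river: ρ → (-13,17,2)
river: ρ → (2,19,-4)
river: ρ → (-4,13,14)
river: ρ → (14,15,-3)
river: ρ → (-3,15,14)
river: ρ → (14,13,-4)
river: ρ → (-4,19,2)
river: ρ → (2,17,-13)
river: ρ → (-13,9,6)
river: ρ → (6,15,-7)
river: ρ → (-7,13,8)
river: ρ → (8,19,-1)
river: ρ → (-1,19,8)
river: ρ → (8,13,-7)
river: ρ → (-7,15,6)
ρ-cycle length = 16 (tail of 0 descent steps not counted)

16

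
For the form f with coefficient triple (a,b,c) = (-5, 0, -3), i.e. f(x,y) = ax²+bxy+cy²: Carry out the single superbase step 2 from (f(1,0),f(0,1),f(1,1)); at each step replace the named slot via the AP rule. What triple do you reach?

start (-5,-3,-8) = (f(1,0),f(0,1),f(1,1))
replace slot 2: 2·((-5)+(-8)) − (-3) = -23 → (-5,-23,-8)

-5,-23,-8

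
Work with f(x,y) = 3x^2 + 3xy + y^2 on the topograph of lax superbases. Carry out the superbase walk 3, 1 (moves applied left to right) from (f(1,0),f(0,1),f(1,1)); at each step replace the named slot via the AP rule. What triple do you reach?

start (3,1,7) = (f(1,0),f(0,1),f(1,1))
replace slot 3: 2·(3+1) − 7 = 1 → (3,1,1)
replace slot 1: 2·(1+1) − 3 = 1 → (1,1,1)

1,1,1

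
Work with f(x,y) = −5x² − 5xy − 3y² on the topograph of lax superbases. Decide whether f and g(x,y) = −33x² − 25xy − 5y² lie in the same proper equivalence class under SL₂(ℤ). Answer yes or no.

D₁ = -35, D₂ = -35
f is negative-definite; reduce −f:
−f: flip: (5,5,3)→(3,-5,5)
−f: translate: b→1 (≡-5 mod 6), so (3,-5,5)→(3,1,3)
−f: reduced (well bottom): (3,1,3) with a≤c, −a<b≤a
flip sign back: reduced form of f is (-3,-1,-3)
g is negative-definite; reduce −g:
−g: flip: (33,25,5)→(5,-25,33)
−g: translate: b→5 (≡-25 mod 10), so (5,-25,33)→(5,5,3)
−g: flip: (5,5,3)→(3,-5,5)
−g: translate: b→1 (≡-5 mod 6), so (3,-5,5)→(3,1,3)
−g: reduced (well bottom): (3,1,3) with a≤c, −a<b≤a
flip sign back: reduced form of g is (-3,-1,-3)
reduced forms (-3, -1, -3) vs (-3, -1, -3) ⇒ equivalent

yes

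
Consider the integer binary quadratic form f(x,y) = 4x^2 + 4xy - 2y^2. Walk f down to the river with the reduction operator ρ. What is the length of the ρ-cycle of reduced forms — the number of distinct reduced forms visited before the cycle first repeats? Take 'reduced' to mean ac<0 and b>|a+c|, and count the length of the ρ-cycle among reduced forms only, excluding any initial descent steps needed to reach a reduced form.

D = 48, ⌊√D⌋ = 6
river: ρ → (-2,4,4)
river: ρ → (4,4,-2)
ρ-cycle length = 2 (tail of 0 descent steps not counted)

2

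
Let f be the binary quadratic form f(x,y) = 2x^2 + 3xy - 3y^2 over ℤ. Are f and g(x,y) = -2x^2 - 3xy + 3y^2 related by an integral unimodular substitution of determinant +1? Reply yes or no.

D₁ = 33, D₂ = 33
river cycle of f (length 4): (-3, 3, 2), (2, 5, -1), (-1, 5, 2), (2, 3, -3)
river cycle of g (length 4): (3, 3, -2), (-2, 5, 1), (1, 5, -2), (-2, 3, 3)
cycles differ ⇒ inequivalent

no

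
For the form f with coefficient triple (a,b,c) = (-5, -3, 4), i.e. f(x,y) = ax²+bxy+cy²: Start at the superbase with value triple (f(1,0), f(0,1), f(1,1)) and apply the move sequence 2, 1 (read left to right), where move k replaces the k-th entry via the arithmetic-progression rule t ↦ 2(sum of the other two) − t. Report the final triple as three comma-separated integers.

start (-5,4,-4) = (f(1,0),f(0,1),f(1,1))
replace slot 2: 2·((-5)+(-4)) − 4 = -22 → (-5,-22,-4)
replace slot 1: 2·((-22)+(-4)) − (-5) = -47 → (-47,-22,-4)

-47,-22,-4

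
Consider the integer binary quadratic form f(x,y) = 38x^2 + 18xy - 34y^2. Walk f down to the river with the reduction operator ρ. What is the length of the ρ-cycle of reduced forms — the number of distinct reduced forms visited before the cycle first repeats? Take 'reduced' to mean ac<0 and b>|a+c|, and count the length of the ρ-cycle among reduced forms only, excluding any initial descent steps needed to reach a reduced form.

D = 5492, ⌊√D⌋ = 74
river: ρ → (-34,50,22)
river: ρ → (22,38,-46)
river: ρ → (-46,54,14)
river: ρ → (14,58,-38)
river: ρ → (-38,18,34)
river: ρ → (34,50,-22)
river: ρ → (-22,38,46)
river: ρ → (46,54,-14)
river: ρ → (-14,58,38)
river: ρ → (38,18,-34)
ρ-cycle length = 10 (tail of 0 descent steps not counted)

10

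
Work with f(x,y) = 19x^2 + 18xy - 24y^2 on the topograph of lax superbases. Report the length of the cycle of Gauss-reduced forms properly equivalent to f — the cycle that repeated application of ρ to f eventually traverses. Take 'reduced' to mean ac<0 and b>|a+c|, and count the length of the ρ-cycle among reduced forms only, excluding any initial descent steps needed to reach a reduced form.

D = 2148, ⌊√D⌋ = 46
river: ρ → (-24,30,13)
river: ρ → (13,22,-32)
river: ρ → (-32,42,3)
river: ρ → (3,42,-32)
river: ρ → (-32,22,13)
river: ρ → (13,30,-24)
river: ρ → (-24,18,19)
river: ρ → (19,20,-23)
river: ρ → (-23,26,16)
river: ρ → (16,38,-11)
river: ρ → (-11,28,31)
river: ρ → (31,34,-8)
river: ρ → (-8,46,1)
river: ρ → (1,46,-8)
river: ρ → (-8,34,31)
river: ρ → (31,28,-11)
river: ρ → (-11,38,16)
river: ρ → (16,26,-23)
river: ρ → (-23,20,19)
river: ρ → (19,18,-24)
ρ-cycle length = 20 (tail of 0 descent steps not counted)

20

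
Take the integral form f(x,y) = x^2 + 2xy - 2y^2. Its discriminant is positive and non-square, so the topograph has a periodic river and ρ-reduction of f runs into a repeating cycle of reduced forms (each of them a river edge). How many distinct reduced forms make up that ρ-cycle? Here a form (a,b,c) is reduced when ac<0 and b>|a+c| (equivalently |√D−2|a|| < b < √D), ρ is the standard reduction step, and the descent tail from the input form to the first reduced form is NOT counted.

D = 12, ⌊√D⌋ = 3
river: ρ → (-2,2,1)
river: ρ → (1,2,-2)
ρ-cycle length = 2 (tail of 0 descent steps not counted)

2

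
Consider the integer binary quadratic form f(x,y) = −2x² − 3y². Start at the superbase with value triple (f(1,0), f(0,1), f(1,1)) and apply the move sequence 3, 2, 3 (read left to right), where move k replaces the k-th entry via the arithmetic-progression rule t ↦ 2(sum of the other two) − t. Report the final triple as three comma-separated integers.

start (-2,-3,-5) = (f(1,0),f(0,1),f(1,1))
replace slot 3: 2·((-2)+(-3)) − (-5) = -5 → (-2,-3,-5)
replace slot 2: 2·((-2)+(-5)) − (-3) = -11 → (-2,-11,-5)
replace slot 3: 2·((-2)+(-11)) − (-5) = -21 → (-2,-11,-21)

-2,-11,-21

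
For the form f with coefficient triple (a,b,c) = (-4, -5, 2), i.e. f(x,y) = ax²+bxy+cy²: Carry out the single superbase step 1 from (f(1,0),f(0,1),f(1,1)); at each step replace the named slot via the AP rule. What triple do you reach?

start (-4,2,-7) = (f(1,0),f(0,1),f(1,1))
replace slot 1: 2·(2+(-7)) − (-4) = -6 → (-6,2,-7)

-6,2,-7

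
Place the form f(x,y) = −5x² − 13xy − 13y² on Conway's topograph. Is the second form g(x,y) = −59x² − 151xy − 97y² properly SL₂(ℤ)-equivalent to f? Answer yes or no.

D₁ = -91, D₂ = -91
f is negative-definite; reduce −f:
−f: translate: b→3 (≡13 mod 10), so (5,13,13)→(5,3,5)
−f: reduced (well bottom): (5,3,5) with a≤c, −a<b≤a
flip sign back: reduced form of f is (-5,-3,-5)
g is negative-definite; reduce −g:
−g: translate: b→33 (≡151 mod 118), so (59,151,97)→(59,33,5)
−g: flip: (59,33,5)→(5,-33,59)
−g: translate: b→-3 (≡-33 mod 10), so (5,-33,59)→(5,-3,5)
−g: flip: (5,-3,5)→(5,3,5)
−g: reduced (well bottom): (5,3,5) with a≤c, −a<b≤a
flip sign back: reduced form of g is (-5,-3,-5)
reduced forms (-5, -3, -5) vs (-5, -3, -5) ⇒ equivalent

yes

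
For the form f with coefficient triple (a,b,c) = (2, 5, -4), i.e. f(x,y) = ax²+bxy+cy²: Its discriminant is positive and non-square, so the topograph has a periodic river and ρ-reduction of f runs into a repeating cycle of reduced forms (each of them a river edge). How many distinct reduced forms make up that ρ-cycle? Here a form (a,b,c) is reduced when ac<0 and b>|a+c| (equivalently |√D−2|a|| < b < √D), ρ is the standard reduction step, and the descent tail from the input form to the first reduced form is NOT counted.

D = 57, ⌊√D⌋ = 7
river: ρ → (-4,3,3)
river: ρ → (3,3,-4)
river: ρ → (-4,5,2)
river: ρ → (2,7,-1)
river: ρ → (-1,7,2)
river: ρ → (2,5,-4)
ρ-cycle length = 6 (tail of 0 descent steps not counted)

6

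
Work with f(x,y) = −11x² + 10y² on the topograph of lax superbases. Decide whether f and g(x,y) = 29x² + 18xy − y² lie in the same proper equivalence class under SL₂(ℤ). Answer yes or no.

D₁ = 440, D₂ = 440
river cycle of f (length 2): (10, 20, -1), (-1, 20, 10)
river cycle of g (length 2): (-1, 20, 10), (10, 20, -1)
cycles coincide ⇒ equivalent

yes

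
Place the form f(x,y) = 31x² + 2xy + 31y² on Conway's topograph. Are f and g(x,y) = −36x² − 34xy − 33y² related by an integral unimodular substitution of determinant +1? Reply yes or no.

D₁ = -3840, D₂ = -3596
discriminants differ ⇒ not SL₂(ℤ)-equivalent

no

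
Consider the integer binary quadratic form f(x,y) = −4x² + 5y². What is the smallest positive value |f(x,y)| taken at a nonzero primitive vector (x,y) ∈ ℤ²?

descent: ρ → (5,0,-4)
descent: ρ → (-4,8,1)  [lands on river]
river: ρ → (1,8,-4)
closes: descent 2, river 2
min |a| on river = 1

1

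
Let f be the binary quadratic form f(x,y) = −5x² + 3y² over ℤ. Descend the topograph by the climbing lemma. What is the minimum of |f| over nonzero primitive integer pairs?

descent: ρ → (3,6,-2)  [lands on river]
river: ρ → (-2,6,3)
closes: descent 1, river 2
min |a| on river = 2

2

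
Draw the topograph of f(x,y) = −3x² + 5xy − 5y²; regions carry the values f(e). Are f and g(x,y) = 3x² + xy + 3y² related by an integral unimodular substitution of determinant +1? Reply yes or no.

D₁ = -35, D₂ = -35
f is negative-definite; reduce −f:
−f: translate: b→1 (≡-5 mod 6), so (3,-5,5)→(3,1,3)
−f: reduced (well bottom): (3,1,3) with a≤c, −a<b≤a
flip sign back: reduced form of f is (-3,-1,-3)
g: reduced (well bottom): (3,1,3) with a≤c, −a<b≤a
reduced forms (-3, -1, -3) vs (3, 1, 3) ⇒ inequivalent

no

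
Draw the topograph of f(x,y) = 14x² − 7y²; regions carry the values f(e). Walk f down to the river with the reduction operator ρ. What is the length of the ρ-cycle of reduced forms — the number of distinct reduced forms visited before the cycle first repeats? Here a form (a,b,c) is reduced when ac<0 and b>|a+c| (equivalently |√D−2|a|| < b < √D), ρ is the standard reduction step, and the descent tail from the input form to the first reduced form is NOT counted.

D = 392, ⌊√D⌋ = 19
descent: ρ → (-7,14,7)  [lands on river]
river: ρ → (7,14,-7)
ρ-cycle length = 2 (tail of 1 descent step not counted)

2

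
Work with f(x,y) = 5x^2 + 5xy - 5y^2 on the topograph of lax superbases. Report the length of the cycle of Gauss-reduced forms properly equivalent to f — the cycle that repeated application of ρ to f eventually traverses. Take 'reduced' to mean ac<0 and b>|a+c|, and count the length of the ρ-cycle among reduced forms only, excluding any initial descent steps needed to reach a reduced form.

D = 125, ⌊√D⌋ = 11
river: ρ → (-5,5,5)
river: ρ → (5,5,-5)
ρ-cycle length = 2 (tail of 0 descent steps not counted)

2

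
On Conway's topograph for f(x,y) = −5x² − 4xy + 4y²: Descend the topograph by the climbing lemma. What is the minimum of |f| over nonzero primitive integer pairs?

descent: ρ → (4,4,-5)  [lands on river]
river: ρ → (-5,6,3)
river: ρ → (3,6,-5)
river: ρ → (-5,4,4)
closes: descent 1, river 4
min |a| on river = 3

3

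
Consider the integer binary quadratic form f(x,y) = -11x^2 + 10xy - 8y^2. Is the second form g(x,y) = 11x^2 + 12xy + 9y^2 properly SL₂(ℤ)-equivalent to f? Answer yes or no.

D₁ = -252, D₂ = -252
f is negative-definite; reduce −f:
−f: flip: (11,-10,8)→(8,10,11)
−f: translate: b→-6 (≡10 mod 16), so (8,10,11)→(8,-6,9)
−f: reduced (well bottom): (8,-6,9) with a≤c, −a<b≤a
flip sign back: reduced form of f is (-8,6,-9)
g: translate: b→-10 (≡12 mod 22), so (11,12,9)→(11,-10,8)
g: flip: (11,-10,8)→(8,10,11)
g: translate: b→-6 (≡10 mod 16), so (8,10,11)→(8,-6,9)
g: reduced (well bottom): (8,-6,9) with a≤c, −a<b≤a
reduced forms (-8, 6, -9) vs (8, -6, 9) ⇒ inequivalent

no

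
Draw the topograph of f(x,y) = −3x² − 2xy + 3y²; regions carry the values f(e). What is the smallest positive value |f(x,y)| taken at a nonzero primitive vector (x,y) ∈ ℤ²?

descent: ρ → (3,2,-3)  [lands on river]
river: ρ → (-3,4,2)
river: ρ → (2,4,-3)
river: ρ → (-3,2,3)
river: ρ → (3,4,-2)
river: ρ → (-2,4,3)
closes: descent 1, river 6
min |a| on river = 2

2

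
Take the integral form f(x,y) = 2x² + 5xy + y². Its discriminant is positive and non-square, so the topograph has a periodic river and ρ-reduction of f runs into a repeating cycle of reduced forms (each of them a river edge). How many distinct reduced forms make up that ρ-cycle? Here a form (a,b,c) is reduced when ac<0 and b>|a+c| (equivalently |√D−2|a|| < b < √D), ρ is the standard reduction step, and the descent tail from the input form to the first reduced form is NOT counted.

D = 17, ⌊√D⌋ = 4
descent: ρ → (1,3,-2)  [lands on river]
river: ρ → (-2,1,2)
river: ρ → (2,3,-1)
river: ρ → (-1,3,2)
river: ρ → (2,1,-2)
river: ρ → (-2,3,1)
ρ-cycle length = 6 (tail of 1 descent step not counted)

6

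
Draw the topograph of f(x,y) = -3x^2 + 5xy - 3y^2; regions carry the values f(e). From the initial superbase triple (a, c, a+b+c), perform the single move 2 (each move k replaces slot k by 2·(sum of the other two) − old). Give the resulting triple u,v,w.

start (-3,-3,-1) = (f(1,0),f(0,1),f(1,1))
replace slot 2: 2·((-3)+(-1)) − (-3) = -5 → (-3,-5,-1)

-3,-5,-1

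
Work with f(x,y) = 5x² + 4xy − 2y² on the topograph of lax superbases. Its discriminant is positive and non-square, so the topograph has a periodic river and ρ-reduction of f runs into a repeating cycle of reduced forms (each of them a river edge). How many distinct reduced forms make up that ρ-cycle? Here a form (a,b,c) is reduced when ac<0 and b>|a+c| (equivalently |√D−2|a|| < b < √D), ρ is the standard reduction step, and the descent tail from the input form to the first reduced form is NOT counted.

D = 56, ⌊√D⌋ = 7
river: ρ → (-2,4,5)
river: ρ → (5,6,-1)
river: ρ → (-1,6,5)
river: ρ → (5,4,-2)
ρ-cycle length = 4 (tail of 0 descent steps not counted)

4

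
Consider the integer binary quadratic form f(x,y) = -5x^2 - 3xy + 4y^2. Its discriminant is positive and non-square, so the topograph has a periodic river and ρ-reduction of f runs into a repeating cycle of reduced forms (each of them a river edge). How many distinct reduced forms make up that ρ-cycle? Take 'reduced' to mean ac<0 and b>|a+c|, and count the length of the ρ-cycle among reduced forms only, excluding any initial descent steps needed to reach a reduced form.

D = 89, ⌊√D⌋ = 9
descent: ρ → (4,3,-5)  [lands on river]
river: ρ → (-5,7,2)
river: ρ → (2,9,-1)
river: ρ → (-1,9,2)
river: ρ → (2,7,-5)
river: ρ → (-5,3,4)
river: ρ → (4,5,-4)
river: ρ → (-4,3,5)
river: ρ → (5,7,-2)
river: ρ → (-2,9,1)
river: ρ → (1,9,-2)
river: ρ → (-2,7,5)
river: ρ → (5,3,-4)
river: ρ → (-4,5,4)
ρ-cycle length = 14 (tail of 1 descent step not counted)

14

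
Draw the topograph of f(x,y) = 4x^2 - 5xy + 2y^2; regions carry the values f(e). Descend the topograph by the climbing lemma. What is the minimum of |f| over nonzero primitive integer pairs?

translate: b→3 (≡-5 mod 8), so (4,-5,2)→(4,3,1)
flip: (4,3,1)→(1,-3,4)
translate: b→1 (≡-3 mod 2), so (1,-3,4)→(1,1,2)
reduced (well bottom): (1,1,2) with a≤c, −a<b≤a
well minimum = a = 1

1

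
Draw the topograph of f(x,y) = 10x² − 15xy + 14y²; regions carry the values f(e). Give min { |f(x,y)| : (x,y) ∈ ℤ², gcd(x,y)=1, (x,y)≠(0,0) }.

translate: b→5 (≡-15 mod 20), so (10,-15,14)→(10,5,9)
flip: (10,5,9)→(9,-5,10)
reduced (well bottom): (9,-5,10) with a≤c, −a<b≤a
well minimum = a = 9

9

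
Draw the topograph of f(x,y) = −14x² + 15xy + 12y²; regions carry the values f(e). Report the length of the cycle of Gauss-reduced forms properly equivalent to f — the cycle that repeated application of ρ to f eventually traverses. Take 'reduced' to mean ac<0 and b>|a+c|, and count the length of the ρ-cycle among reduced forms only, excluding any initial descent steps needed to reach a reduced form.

D = 897, ⌊√D⌋ = 29
river: ρ → (12,9,-17)
river: ρ → (-17,25,4)
river: ρ → (4,23,-23)
river: ρ → (-23,23,4)
river: ρ → (4,25,-17)
river: ρ → (-17,9,12)
river: ρ → (12,15,-14)
river: ρ → (-14,13,13)
river: ρ → (13,13,-14)
river: ρ → (-14,15,12)
ρ-cycle length = 10 (tail of 0 descent steps not counted)

10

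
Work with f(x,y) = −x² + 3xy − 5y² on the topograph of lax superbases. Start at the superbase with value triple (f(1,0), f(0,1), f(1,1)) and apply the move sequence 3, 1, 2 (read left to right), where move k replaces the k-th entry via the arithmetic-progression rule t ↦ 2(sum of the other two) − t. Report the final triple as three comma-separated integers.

start (-1,-5,-3) = (f(1,0),f(0,1),f(1,1))
replace slot 3: 2·((-1)+(-5)) − (-3) = -9 → (-1,-5,-9)
replace slot 1: 2·((-5)+(-9)) − (-1) = -27 → (-27,-5,-9)
replace slot 2: 2·((-27)+(-9)) − (-5) = -67 → (-27,-67,-9)

-27,-67,-9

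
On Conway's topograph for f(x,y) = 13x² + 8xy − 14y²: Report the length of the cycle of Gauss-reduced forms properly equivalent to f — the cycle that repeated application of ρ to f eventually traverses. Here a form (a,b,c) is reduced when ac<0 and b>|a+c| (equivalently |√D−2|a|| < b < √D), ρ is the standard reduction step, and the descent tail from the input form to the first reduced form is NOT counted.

D = 792, ⌊√D⌋ = 28
river: ρ → (-14,20,7)
river: ρ → (7,22,-11)
river: ρ → (-11,22,7)
river: ρ → (7,20,-14)
river: ρ → (-14,8,13)
river: ρ → (13,18,-9)
river: ρ → (-9,18,13)
river: ρ → (13,8,-14)
ρ-cycle length = 8 (tail of 0 descent steps not counted)

8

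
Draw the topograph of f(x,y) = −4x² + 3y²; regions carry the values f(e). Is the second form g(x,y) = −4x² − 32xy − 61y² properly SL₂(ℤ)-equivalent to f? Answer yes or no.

D₁ = 48, D₂ = 48
river cycle of f (length 2): (3, 6, -1), (-1, 6, 3)
river cycle of g (length 2): (3, 6, -1), (-1, 6, 3)
cycles coincide ⇒ equivalent

yes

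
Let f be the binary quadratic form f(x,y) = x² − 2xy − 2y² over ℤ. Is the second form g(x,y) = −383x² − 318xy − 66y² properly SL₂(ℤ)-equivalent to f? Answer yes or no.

D₁ = 12, D₂ = 12
river cycle of f (length 2): (-2, 2, 1), (1, 2, -2)
river cycle of g (length 2): (-2, 2, 1), (1, 2, -2)
cycles coincide ⇒ equivalent

yes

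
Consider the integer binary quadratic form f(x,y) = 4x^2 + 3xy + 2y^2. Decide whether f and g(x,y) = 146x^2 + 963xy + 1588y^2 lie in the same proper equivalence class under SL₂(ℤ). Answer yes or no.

D₁ = -23, D₂ = -23
f: flip: (4,3,2)→(2,-3,4)
f: translate: b→1 (≡-3 mod 4), so (2,-3,4)→(2,1,3)
f: reduced (well bottom): (2,1,3) with a≤c, −a<b≤a
g: translate: b→87 (≡963 mod 292), so (146,963,1588)→(146,87,13)
g: flip: (146,87,13)→(13,-87,146)
g: translate: b→-9 (≡-87 mod 26), so (13,-87,146)→(13,-9,2)
g: flip: (13,-9,2)→(2,9,13)
g: translate: b→1 (≡9 mod 4), so (2,9,13)→(2,1,3)
g: reduced (well bottom): (2,1,3) with a≤c, −a<b≤a
reduced forms (2, 1, 3) vs (2, 1, 3) ⇒ equivalent

yes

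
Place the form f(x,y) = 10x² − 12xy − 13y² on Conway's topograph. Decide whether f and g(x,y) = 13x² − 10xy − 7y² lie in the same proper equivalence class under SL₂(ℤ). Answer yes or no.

D₁ = 664, D₂ = 464
discriminants differ ⇒ not SL₂(ℤ)-equivalent

no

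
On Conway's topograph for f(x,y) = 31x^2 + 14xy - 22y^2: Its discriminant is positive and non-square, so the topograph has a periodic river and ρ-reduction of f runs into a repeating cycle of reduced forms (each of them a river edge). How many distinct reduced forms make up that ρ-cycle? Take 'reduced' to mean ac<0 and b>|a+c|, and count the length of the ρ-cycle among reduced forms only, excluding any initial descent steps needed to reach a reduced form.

D = 2924, ⌊√D⌋ = 54
river: ρ → (-22,30,23)
river: ρ → (23,16,-29)
river: ρ → (-29,42,10)
river: ρ → (10,38,-37)
river: ρ → (-37,36,11)
river: ρ → (11,52,-5)
river: ρ → (-5,48,31)
river: ρ → (31,14,-22)
ρ-cycle length = 8 (tail of 0 descent steps not counted)

8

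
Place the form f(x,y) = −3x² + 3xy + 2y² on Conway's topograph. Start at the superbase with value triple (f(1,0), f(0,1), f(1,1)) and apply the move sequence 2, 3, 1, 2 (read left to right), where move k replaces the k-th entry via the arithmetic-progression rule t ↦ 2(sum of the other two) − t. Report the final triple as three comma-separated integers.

start (-3,2,2) = (f(1,0),f(0,1),f(1,1))
replace slot 2: 2·((-3)+2) − 2 = -4 → (-3,-4,2)
replace slot 3: 2·((-3)+(-4)) − 2 = -16 → (-3,-4,-16)
replace slot 1: 2·((-4)+(-16)) − (-3) = -37 → (-37,-4,-16)
replace slot 2: 2·((-37)+(-16)) − (-4) = -102 → (-37,-102,-16)

-37,-102,-16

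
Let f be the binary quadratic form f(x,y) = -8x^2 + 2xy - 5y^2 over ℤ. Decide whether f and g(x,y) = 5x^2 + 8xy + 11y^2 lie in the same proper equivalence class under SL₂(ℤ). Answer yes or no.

D₁ = -156, D₂ = -156
f is negative-definite; reduce −f:
−f: flip: (8,-2,5)→(5,2,8)
−f: reduced (well bottom): (5,2,8) with a≤c, −a<b≤a
flip sign back: reduced form of f is (-5,-2,-8)
g: translate: b→-2 (≡8 mod 10), so (5,8,11)→(5,-2,8)
g: reduced (well bottom): (5,-2,8) with a≤c, −a<b≤a
reduced forms (-5, -2, -8) vs (5, -2, 8) ⇒ inequivalent

no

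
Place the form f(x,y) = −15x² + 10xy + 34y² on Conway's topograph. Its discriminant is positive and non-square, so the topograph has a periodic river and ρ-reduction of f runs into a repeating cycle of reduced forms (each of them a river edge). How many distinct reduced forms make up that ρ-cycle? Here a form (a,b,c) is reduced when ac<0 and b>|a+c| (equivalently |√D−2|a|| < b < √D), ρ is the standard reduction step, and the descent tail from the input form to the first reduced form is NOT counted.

D = 2140, ⌊√D⌋ = 46
descent: ρ → (34,-10,-15)
descent: ρ → (-15,40,9)  [lands on river]
river: ρ → (9,32,-31)
river: ρ → (-31,30,10)
river: ρ → (10,30,-31)
river: ρ → (-31,32,9)
river: ρ → (9,40,-15)
river: ρ → (-15,20,29)
river: ρ → (29,38,-6)
river: ρ → (-6,46,1)
river: ρ → (1,46,-6)
river: ρ → (-6,38,29)
river: ρ → (29,20,-15)
ρ-cycle length = 12 (tail of 2 descent steps not counted)

12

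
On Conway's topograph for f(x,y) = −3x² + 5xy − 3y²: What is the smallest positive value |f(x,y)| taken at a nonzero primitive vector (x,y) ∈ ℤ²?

translate: b→1 (≡-5 mod 6), so (3,-5,3)→(3,1,1)
flip: (3,1,1)→(1,-1,3)
translate: b→1 (≡-1 mod 2), so (1,-1,3)→(1,1,3)
reduced (well bottom): (1,1,3) with a≤c, −a<b≤a
well minimum |f| = |-1| = 1 (negative-definite)

1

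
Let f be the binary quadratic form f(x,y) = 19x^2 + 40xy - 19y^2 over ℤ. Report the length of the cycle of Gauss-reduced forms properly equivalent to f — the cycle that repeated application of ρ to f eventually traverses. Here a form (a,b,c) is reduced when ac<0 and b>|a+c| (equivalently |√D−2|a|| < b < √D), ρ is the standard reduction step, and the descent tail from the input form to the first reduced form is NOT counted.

D = 3044, ⌊√D⌋ = 55
river: ρ → (-19,36,23)
river: ρ → (23,10,-32)
river: ρ → (-32,54,1)
river: ρ → (1,54,-32)
river: ρ → (-32,10,23)
river: ρ → (23,36,-19)
river: ρ → (-19,40,19)
river: ρ → (19,36,-23)
river: ρ → (-23,10,32)
river: ρ → (32,54,-1)
river: ρ → (-1,54,32)
river: ρ → (32,10,-23)
river: ρ → (-23,36,19)
river: ρ → (19,40,-19)
ρ-cycle length = 14 (tail of 0 descent steps not counted)

14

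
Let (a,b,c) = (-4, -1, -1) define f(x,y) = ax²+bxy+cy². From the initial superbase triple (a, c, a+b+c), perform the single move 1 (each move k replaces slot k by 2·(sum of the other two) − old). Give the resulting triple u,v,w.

start (-4,-1,-6) = (f(1,0),f(0,1),f(1,1))
replace slot 1: 2·((-1)+(-6)) − (-4) = -10 → (-10,-1,-6)

-10,-1,-6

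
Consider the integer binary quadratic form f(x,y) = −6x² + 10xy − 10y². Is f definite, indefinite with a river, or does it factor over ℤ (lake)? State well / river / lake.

D = b²−4ac = 10² − 4·(-6)·(-10) = -140
D < 0 ⇒ definite ⇒ every region one sign ⇒ single well

well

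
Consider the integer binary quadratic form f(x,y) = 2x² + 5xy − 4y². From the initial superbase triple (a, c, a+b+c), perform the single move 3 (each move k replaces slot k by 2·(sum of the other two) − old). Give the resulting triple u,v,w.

start (2,-4,3) = (f(1,0),f(0,1),f(1,1))
replace slot 3: 2·(2+(-4)) − 3 = -7 → (2,-4,-7)

2,-4,-7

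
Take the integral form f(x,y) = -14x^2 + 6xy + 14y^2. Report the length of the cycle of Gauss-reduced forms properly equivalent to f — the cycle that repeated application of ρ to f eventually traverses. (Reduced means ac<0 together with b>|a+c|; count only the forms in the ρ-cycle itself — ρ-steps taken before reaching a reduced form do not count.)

D = 820, ⌊√D⌋ = 28
river: ρ → (14,22,-6)
river: ρ → (-6,26,6)
river: ρ → (6,22,-14)
river: ρ → (-14,6,14)
ρ-cycle length = 4 (tail of 0 descent steps not counted)

4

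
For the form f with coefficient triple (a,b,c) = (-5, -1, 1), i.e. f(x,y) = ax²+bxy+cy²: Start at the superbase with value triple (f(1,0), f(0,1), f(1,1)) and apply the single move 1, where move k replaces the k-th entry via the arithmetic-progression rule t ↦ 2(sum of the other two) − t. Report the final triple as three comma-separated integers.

start (-5,1,-5) = (f(1,0),f(0,1),f(1,1))
replace slot 1: 2·(1+(-5)) − (-5) = -3 → (-3,1,-5)

-3,1,-5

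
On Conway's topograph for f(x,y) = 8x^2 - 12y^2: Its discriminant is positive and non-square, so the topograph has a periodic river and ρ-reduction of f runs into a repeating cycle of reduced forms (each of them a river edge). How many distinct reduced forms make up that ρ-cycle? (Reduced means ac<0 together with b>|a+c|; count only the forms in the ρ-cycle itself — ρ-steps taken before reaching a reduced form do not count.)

D = 384, ⌊√D⌋ = 19
descent: ρ → (-12,0,8)
descent: ρ → (8,16,-4)  [lands on river]
river: ρ → (-4,16,8)
ρ-cycle length = 2 (tail of 2 descent steps not counted)

2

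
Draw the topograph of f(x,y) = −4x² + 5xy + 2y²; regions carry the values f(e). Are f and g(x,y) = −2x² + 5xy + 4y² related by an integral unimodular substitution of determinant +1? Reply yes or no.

D₁ = 57, D₂ = 57
river cycle of f (length 6): (2, 7, -1), (-1, 7, 2), (2, 5, -4), (-4, 3, 3), (3, 3, -4), (-4, 5, 2)
river cycle of g (length 6): (4, 3, -3), (-3, 3, 4), (4, 5, -2), (-2, 7, 1), (1, 7, -2), (-2, 5, 4)
cycles differ ⇒ inequivalent

no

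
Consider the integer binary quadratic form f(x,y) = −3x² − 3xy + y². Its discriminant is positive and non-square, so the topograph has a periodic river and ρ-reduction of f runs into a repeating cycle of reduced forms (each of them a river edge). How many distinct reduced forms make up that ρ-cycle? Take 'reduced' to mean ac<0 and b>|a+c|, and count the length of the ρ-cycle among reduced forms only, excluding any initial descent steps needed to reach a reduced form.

D = 21, ⌊√D⌋ = 4
descent: ρ → (1,3,-3)  [lands on river]
river: ρ → (-3,3,1)
ρ-cycle length = 2 (tail of 1 descent step not counted)

2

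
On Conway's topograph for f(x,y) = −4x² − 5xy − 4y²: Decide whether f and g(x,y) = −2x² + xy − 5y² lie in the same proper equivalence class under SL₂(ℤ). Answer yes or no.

D₁ = -39, D₂ = -39
f is negative-definite; reduce −f:
−f: translate: b→-3 (≡5 mod 8), so (4,5,4)→(4,-3,3)
−f: flip: (4,-3,3)→(3,3,4)
−f: reduced (well bottom): (3,3,4) with a≤c, −a<b≤a
flip sign back: reduced form of f is (-3,-3,-4)
g is negative-definite; reduce −g:
−g: reduced (well bottom): (2,-1,5) with a≤c, −a<b≤a
flip sign back: reduced form of g is (-2,1,-5)
reduced forms (-3, -3, -4) vs (-2, 1, -5) ⇒ inequivalent

no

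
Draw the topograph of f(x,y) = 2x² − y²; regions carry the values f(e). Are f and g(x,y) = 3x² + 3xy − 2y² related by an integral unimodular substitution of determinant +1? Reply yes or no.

D₁ = 8, D₂ = 33
discriminants differ ⇒ not SL₂(ℤ)-equivalent

no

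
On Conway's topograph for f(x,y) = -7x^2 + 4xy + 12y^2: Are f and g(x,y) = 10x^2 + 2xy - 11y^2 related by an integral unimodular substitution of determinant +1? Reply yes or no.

D₁ = 352, D₂ = 444
discriminants differ ⇒ not SL₂(ℤ)-equivalent

no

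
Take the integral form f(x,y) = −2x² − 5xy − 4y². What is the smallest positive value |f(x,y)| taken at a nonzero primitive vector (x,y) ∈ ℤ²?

translate: b→1 (≡5 mod 4), so (2,5,4)→(2,1,1)
flip: (2,1,1)→(1,-1,2)
translate: b→1 (≡-1 mod 2), so (1,-1,2)→(1,1,2)
reduced (well bottom): (1,1,2) with a≤c, −a<b≤a
well minimum |f| = |-1| = 1 (negative-definite)

1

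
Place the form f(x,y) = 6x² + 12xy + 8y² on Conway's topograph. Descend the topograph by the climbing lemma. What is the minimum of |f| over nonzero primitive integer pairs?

translate: b→0 (≡12 mod 12), so (6,12,8)→(6,0,2)
flip: (6,0,2)→(2,0,6)
reduced (well bottom): (2,0,6) with a≤c, −a<b≤a
well minimum = a = 2

2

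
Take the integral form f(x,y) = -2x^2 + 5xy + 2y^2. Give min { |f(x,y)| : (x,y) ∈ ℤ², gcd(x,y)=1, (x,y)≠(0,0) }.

river: ρ → (2,3,-4)
river: ρ → (-4,5,1)
river: ρ → (1,5,-4)
river: ρ → (-4,3,2)
river: ρ → (2,5,-2)
river: ρ → (-2,3,4)
river: ρ → (4,5,-1)
river: ρ → (-1,5,4)
river: ρ → (4,3,-2)
river: ρ → (-2,5,2)
closes: descent 0, river 10
min |a| on river = 1

1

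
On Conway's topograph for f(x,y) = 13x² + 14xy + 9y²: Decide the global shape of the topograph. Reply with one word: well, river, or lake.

D = b²−4ac = 14² − 4·13·9 = -272
D < 0 ⇒ definite ⇒ every region one sign ⇒ single well

well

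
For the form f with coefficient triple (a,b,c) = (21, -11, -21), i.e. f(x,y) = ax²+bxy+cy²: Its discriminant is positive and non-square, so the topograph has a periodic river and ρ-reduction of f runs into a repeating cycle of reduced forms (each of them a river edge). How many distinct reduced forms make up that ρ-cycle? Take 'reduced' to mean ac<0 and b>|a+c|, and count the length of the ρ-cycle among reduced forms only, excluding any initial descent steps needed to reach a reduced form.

D = 1885, ⌊√D⌋ = 43
descent: ρ → (-21,11,21)  [lands on river]
river: ρ → (21,31,-11)
river: ρ → (-11,35,15)
river: ρ → (15,25,-21)
river: ρ → (-21,17,19)
river: ρ → (19,21,-19)
river: ρ → (-19,17,21)
river: ρ → (21,25,-15)
river: ρ → (-15,35,11)
river: ρ → (11,31,-21)
ρ-cycle length = 10 (tail of 1 descent step not counted)

10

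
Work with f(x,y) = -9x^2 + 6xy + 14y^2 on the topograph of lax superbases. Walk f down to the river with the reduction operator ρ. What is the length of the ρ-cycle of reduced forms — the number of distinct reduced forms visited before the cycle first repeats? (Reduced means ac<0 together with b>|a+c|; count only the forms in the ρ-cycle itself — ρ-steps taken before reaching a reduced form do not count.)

D = 540, ⌊√D⌋ = 23
river: ρ → (14,22,-1)
river: ρ → (-1,22,14)
river: ρ → (14,6,-9)
river: ρ → (-9,12,11)
river: ρ → (11,10,-10)
river: ρ → (-10,10,11)
river: ρ → (11,12,-9)
river: ρ → (-9,6,14)
ρ-cycle length = 8 (tail of 0 descent steps not counted)

8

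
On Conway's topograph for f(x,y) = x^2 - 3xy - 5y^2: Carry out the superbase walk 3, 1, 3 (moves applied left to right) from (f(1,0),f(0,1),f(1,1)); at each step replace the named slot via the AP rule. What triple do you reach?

start (1,-5,-7) = (f(1,0),f(0,1),f(1,1))
replace slot 3: 2·(1+(-5)) − (-7) = -1 → (1,-5,-1)
replace slot 1: 2·((-5)+(-1)) − 1 = -13 → (-13,-5,-1)
replace slot 3: 2·((-13)+(-5)) − (-1) = -35 → (-13,-5,-35)

-13,-5,-35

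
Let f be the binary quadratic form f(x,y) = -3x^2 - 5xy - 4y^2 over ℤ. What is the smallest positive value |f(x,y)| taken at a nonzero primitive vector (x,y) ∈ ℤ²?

translate: b→-1 (≡5 mod 6), so (3,5,4)→(3,-1,2)
flip: (3,-1,2)→(2,1,3)
reduced (well bottom): (2,1,3) with a≤c, −a<b≤a
well minimum |f| = |-2| = 2 (negative-definite)

2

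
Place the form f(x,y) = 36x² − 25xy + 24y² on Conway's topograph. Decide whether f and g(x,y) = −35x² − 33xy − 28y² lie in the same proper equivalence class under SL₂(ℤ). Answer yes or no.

D₁ = -2831, D₂ = -2831
f: flip: (36,-25,24)→(24,25,36)
f: translate: b→-23 (≡25 mod 48), so (24,25,36)→(24,-23,35)
f: reduced (well bottom): (24,-23,35) with a≤c, −a<b≤a
g is negative-definite; reduce −g:
−g: flip: (35,33,28)→(28,-33,35)
−g: translate: b→23 (≡-33 mod 56), so (28,-33,35)→(28,23,30)
−g: reduced (well bottom): (28,23,30) with a≤c, −a<b≤a
flip sign back: reduced form of g is (-28,-23,-30)
reduced forms (24, -23, 35) vs (-28, -23, -30) ⇒ inequivalent

no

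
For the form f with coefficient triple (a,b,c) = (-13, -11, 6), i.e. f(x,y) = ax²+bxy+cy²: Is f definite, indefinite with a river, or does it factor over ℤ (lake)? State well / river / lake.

D = b²−4ac = (-11)² − 4·(-13)·6 = 433
D > 0 non-square ⇒ indefinite ⇒ periodic river

river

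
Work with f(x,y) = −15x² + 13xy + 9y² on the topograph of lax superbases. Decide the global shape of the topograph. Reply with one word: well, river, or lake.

D = b²−4ac = 13² − 4·(-15)·9 = 709
D > 0 non-square ⇒ indefinite ⇒ periodic river

river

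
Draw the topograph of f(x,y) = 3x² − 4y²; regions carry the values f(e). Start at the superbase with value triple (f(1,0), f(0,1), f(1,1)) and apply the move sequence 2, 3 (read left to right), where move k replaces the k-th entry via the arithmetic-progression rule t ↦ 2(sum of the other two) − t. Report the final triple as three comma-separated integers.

start (3,-4,-1) = (f(1,0),f(0,1),f(1,1))
replace slot 2: 2·(3+(-1)) − (-4) = 8 → (3,8,-1)
replace slot 3: 2·(3+8) − (-1) = 23 → (3,8,23)

3,8,23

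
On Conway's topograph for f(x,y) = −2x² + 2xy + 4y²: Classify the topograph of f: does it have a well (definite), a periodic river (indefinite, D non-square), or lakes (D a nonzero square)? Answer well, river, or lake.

D = b²−4ac = 2² − 4·(-2)·4 = 36
D = 6² is a perfect square ⇒ form factors over ℤ ⇒ lakes

lake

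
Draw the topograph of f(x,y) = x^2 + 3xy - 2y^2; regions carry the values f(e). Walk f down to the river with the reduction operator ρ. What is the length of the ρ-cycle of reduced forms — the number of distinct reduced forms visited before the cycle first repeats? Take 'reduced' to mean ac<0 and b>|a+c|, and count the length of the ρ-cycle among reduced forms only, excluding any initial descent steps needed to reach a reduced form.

D = 17, ⌊√D⌋ = 4
river: ρ → (-2,1,2)
river: ρ → (2,3,-1)
river: ρ → (-1,3,2)
river: ρ → (2,1,-2)
river: ρ → (-2,3,1)
river: ρ → (1,3,-2)
ρ-cycle length = 6 (tail of 0 descent steps not counted)

6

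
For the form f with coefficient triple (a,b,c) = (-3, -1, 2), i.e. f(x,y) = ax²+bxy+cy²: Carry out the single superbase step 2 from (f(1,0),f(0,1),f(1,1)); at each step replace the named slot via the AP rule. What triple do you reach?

start (-3,2,-2) = (f(1,0),f(0,1),f(1,1))
replace slot 2: 2·((-3)+(-2)) − 2 = -12 → (-3,-12,-2)

-3,-12,-2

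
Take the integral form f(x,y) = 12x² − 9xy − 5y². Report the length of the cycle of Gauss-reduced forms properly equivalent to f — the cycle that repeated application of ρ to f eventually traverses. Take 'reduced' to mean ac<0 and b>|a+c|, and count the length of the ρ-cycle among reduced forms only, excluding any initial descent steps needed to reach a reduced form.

D = 321, ⌊√D⌋ = 17
descent: ρ → (-5,9,12)  [lands on river]
river: ρ → (12,15,-2)
river: ρ → (-2,17,4)
river: ρ → (4,15,-6)
river: ρ → (-6,9,10)
river: ρ → (10,11,-5)
ρ-cycle length = 6 (tail of 1 descent step not counted)

6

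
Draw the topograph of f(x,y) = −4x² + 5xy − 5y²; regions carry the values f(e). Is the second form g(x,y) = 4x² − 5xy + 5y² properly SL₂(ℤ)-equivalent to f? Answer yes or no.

D₁ = -55, D₂ = -55
f is negative-definite; reduce −f:
−f: translate: b→3 (≡-5 mod 8), so (4,-5,5)→(4,3,4)
−f: reduced (well bottom): (4,3,4) with a≤c, −a<b≤a
flip sign back: reduced form of f is (-4,-3,-4)
g: translate: b→3 (≡-5 mod 8), so (4,-5,5)→(4,3,4)
g: reduced (well bottom): (4,3,4) with a≤c, −a<b≤a
reduced forms (-4, -3, -4) vs (4, 3, 4) ⇒ inequivalent

no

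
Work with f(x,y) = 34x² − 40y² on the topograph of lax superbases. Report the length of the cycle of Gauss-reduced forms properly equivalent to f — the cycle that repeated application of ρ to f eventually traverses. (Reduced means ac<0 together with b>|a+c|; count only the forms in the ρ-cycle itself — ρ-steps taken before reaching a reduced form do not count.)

D = 5440, ⌊√D⌋ = 73
descent: ρ → (-40,0,34)
descent: ρ → (34,68,-6)  [lands on river]
river: ρ → (-6,64,56)
river: ρ → (56,48,-14)
river: ρ → (-14,64,24)
river: ρ → (24,32,-46)
river: ρ → (-46,60,10)
river: ρ → (10,60,-46)
river: ρ → (-46,32,24)
river: ρ → (24,64,-14)
river: ρ → (-14,48,56)
river: ρ → (56,64,-6)
river: ρ → (-6,68,34)
ρ-cycle length = 12 (tail of 2 descent steps not counted)

12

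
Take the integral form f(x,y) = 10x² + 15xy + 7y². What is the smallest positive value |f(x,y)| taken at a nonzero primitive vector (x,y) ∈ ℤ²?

translate: b→-5 (≡15 mod 20), so (10,15,7)→(10,-5,2)
flip: (10,-5,2)→(2,5,10)
translate: b→1 (≡5 mod 4), so (2,5,10)→(2,1,7)
reduced (well bottom): (2,1,7) with a≤c, −a<b≤a
well minimum = a = 2

2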